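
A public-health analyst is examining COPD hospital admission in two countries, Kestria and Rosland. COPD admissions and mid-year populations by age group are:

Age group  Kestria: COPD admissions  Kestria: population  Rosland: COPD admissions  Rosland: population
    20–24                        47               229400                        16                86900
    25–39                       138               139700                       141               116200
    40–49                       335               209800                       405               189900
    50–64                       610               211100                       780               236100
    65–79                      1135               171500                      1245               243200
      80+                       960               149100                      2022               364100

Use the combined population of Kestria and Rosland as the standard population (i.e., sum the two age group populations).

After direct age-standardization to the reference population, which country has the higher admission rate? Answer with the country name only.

Kestria

Age-specific rates per 10000 for Kestria: 2.05, 9.88, 15.97, 28.90, 66.18, 64.39.
For Rosland: 1.84, 12.13, 21.33, 33.04, 51.19, 55.53.
Combined standard total = 2347000; weights = 0.1348, 0.1090, 0.1703, 0.1905, 0.1767, 0.2187.
Kestria: 0.1348×2.05 + 0.1090×9.88 + 0.1703×15.97 + 0.1905×28.90 + 0.1767×66.18 + 0.2187×64.39 = 35.3510 per 10000.
Rosland: 0.1348×1.84 + 0.1090×12.13 + 0.1703×21.33 + 0.1905×33.04 + 0.1767×51.19 + 0.2187×55.53 = 32.6867 per 10000.
The crude rates (29.04 vs 37.28) would put Rosland higher, but that reflects its age composition; once standardized to a common age structure, Kestria has the higher underlying rate.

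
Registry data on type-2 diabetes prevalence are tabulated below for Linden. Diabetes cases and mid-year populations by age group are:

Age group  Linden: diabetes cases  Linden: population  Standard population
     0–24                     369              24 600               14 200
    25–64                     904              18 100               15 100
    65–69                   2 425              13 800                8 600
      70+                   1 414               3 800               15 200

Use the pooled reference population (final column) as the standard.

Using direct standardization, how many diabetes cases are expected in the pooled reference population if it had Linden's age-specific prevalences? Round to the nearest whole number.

8134

Age-specific rates per 1 000 for Linden: 15.000, 49.945, 175.725, 372.105.
Expected diabetes cases = Σ (standard pop × age-specific rate ÷ 1 000)
= 14 200×15.000/1 000 + 15 100×49.945/1 000 + 8 600×175.725/1 000 + 15 200×372.105/1 000
= 213.00 + 754.17 + 1511.23 + 5656.00 = 8134.40.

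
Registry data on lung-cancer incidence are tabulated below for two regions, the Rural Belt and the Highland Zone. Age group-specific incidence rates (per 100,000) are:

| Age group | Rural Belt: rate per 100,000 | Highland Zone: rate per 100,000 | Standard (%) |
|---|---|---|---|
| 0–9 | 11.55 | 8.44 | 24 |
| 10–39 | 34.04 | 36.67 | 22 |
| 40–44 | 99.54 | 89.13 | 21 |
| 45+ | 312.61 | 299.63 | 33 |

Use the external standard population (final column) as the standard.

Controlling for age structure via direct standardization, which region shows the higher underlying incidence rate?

Standard weights: 0.24, 0.22, 0.21, 0.33.
The Rural Belt: 0.2400×11.55 + 0.2200×34.04 + 0.2100×99.54 + 0.3300×312.61 = 134.3255 per 100,000.
The Highland Zone: 0.2400×8.44 + 0.2200×36.67 + 0.2100×89.13 + 0.3300×299.63 = 127.6882 per 100,000.

Rural Belt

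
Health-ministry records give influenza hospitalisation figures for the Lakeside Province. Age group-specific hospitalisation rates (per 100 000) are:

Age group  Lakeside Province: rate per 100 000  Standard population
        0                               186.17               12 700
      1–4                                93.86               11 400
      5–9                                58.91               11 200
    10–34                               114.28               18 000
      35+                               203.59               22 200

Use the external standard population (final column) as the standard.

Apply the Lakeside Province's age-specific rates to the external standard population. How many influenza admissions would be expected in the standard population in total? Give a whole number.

107

Expected influenza admissions = Σ (standard pop × age-specific rate ÷ 100 000)
= 12 700×186.17/100 000 + 11 400×93.86/100 000 + 11 200×58.91/100 000 + 18 000×114.28/100 000 + 22 200×203.59/100 000
= 23.64 + 10.70 + 6.60 + 20.57 + 45.20 = 106.71.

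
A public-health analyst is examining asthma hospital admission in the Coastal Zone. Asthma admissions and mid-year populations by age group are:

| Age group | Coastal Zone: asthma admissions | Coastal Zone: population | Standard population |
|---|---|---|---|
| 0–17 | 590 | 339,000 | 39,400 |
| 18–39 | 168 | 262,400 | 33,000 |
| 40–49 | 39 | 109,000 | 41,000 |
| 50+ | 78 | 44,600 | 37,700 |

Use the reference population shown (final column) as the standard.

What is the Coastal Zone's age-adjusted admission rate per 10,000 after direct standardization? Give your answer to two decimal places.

11.27

Age-specific rates per 10,000 for the Coastal Zone: 17.40, 6.40, 3.58, 17.49.
Standard total = 151,100; weights = 0.2608, 0.2184, 0.2713, 0.2495.
Standardized rate: 0.2608×17.40 + 0.2184×6.40 + 0.2713×3.58 + 0.2495×17.49 = 11.2709 per 10,000.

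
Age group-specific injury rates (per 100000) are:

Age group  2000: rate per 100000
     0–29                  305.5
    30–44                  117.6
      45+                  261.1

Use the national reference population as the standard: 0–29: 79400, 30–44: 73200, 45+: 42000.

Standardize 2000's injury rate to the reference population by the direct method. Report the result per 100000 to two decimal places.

225.24

Standard total = 194600; weights = 0.4080, 0.3762, 0.2158.
Standardized rate: 0.4080×305.5 + 0.3762×117.6 + 0.2158×261.1 = 225.2375 per 100000.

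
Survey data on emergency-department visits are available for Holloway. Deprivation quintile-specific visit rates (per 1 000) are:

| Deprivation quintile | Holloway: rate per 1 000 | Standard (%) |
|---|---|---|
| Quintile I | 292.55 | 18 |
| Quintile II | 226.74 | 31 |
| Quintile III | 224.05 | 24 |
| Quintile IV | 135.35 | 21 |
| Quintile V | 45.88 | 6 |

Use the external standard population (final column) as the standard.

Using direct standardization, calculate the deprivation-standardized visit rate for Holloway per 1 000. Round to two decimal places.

207.90

Standard weights: 0.18, 0.31, 0.24, 0.21, 0.06.
Standardized rate: 0.1800×292.55 + 0.3100×226.74 + 0.2400×224.05 + 0.2100×135.35 + 0.0600×45.88 = 207.8967 per 1 000.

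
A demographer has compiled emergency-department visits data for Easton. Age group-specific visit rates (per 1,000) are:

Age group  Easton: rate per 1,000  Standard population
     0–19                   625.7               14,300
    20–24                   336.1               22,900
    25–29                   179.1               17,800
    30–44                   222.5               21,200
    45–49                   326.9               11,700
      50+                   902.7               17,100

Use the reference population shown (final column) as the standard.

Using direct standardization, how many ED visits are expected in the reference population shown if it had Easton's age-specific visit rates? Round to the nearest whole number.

Expected ED visits = Σ (standard pop × age-specific rate ÷ 1,000)
= 14,300×625.7/1,000 + 22,900×336.1/1,000 + 17,800×179.1/1,000 + 21,200×222.5/1,000 + 11,700×326.9/1,000 + 17,100×902.7/1,000
= 8947.51 + 7696.69 + 3187.98 + 4717.00 + 3824.73 + 15436.17 = 43810.08.

43810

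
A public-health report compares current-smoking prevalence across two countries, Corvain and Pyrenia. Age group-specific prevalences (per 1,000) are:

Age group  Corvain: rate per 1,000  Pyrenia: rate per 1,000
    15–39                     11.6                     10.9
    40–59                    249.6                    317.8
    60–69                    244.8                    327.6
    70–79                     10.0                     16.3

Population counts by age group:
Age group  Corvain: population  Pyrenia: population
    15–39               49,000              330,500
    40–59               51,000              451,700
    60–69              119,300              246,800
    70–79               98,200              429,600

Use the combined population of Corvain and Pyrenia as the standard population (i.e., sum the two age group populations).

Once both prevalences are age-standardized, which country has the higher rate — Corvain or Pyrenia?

Pyrenia

Combined standard total = 1,776,100; weights = 0.2137, 0.2830, 0.2061, 0.2972.
Corvain: 0.2137×11.6 + 0.2830×249.6 + 0.2061×244.8 + 0.2972×10.0 = 126.5556 per 1,000.
Pyrenia: 0.2137×10.9 + 0.2830×317.8 + 0.2061×327.6 + 0.2972×16.3 = 164.6484 per 1,000.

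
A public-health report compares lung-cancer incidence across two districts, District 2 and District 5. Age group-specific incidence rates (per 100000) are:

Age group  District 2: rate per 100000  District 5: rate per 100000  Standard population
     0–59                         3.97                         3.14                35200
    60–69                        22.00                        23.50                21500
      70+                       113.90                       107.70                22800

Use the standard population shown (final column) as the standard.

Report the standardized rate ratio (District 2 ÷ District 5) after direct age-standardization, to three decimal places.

1.045

Standard total = 79500; weights = 0.4428, 0.2704, 0.2868.
District 2: 0.4428×3.97 + 0.2704×22.00 + 0.2868×113.90 = 40.3731 per 100000.
District 5: 0.4428×3.14 + 0.2704×23.50 + 0.2868×107.70 = 38.6332 per 100000.
Ratio = 40.3731 ÷ 38.6332 = 1.04504.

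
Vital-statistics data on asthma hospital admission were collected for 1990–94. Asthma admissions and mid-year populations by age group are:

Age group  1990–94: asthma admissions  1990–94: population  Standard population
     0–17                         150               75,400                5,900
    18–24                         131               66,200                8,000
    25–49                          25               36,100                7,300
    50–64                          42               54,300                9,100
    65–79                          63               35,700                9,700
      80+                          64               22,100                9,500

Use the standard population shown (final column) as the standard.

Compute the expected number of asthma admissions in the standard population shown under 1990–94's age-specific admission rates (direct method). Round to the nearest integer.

Age-specific rates per 10,000 for 1990–94: 19.89, 19.79, 6.93, 7.73, 17.65, 28.96.
Expected asthma admissions = Σ (standard pop × age-specific rate ÷ 10,000)
= 5,900×19.89/10,000 + 8,000×19.79/10,000 + 7,300×6.93/10,000 + 9,100×7.73/10,000 + 9,700×17.65/10,000 + 9,500×28.96/10,000
= 11.74 + 15.83 + 5.06 + 7.04 + 17.12 + 27.51 = 84.29.

84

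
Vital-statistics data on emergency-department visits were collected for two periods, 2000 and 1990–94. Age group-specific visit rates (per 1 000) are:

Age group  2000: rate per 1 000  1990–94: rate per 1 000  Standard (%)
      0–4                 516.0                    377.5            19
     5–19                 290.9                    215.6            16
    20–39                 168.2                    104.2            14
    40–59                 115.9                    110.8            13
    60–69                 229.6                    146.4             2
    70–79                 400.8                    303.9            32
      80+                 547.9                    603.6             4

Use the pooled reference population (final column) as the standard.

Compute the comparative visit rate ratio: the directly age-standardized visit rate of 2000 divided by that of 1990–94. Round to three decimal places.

1.302

Standard weights: 0.19, 0.16, 0.14, 0.13, 0.02, 0.32, 0.04.
2000: 0.1900×516.0 + 0.1600×290.9 + 0.1400×168.2 + 0.1300×115.9 + 0.0200×229.6 + 0.3200×400.8 + 0.0400×547.9 = 337.9630 per 1 000.
1990–94: 0.1900×377.5 + 0.1600×215.6 + 0.1400×104.2 + 0.1300×110.8 + 0.0200×146.4 + 0.3200×303.9 + 0.0400×603.6 = 259.5330 per 1 000.
Ratio = 337.9630 ÷ 259.5330 = 1.30220.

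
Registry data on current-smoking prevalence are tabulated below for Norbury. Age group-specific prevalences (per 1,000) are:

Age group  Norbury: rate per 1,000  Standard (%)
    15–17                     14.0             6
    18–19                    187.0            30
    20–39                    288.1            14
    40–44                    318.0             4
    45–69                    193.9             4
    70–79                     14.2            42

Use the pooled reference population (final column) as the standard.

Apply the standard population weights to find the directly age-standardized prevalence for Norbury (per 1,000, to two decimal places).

123.71

Standard weights: 0.06, 0.30, 0.14, 0.04, 0.04, 0.42.
Standardized rate: 0.0600×14.0 + 0.3000×187.0 + 0.1400×288.1 + 0.0400×318.0 + 0.0400×193.9 + 0.4200×14.2 = 123.7140 per 1,000.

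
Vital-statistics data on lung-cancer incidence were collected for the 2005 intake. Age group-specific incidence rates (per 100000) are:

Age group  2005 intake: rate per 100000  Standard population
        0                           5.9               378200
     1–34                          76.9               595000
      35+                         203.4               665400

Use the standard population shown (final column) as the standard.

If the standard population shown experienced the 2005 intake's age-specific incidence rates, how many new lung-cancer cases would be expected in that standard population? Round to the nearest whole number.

1833

Expected new lung-cancer cases = Σ (standard pop × age-specific rate ÷ 100000)
= 378200×5.9/100000 + 595000×76.9/100000 + 665400×203.4/100000
= 22.31 + 457.56 + 1353.42 = 1833.29.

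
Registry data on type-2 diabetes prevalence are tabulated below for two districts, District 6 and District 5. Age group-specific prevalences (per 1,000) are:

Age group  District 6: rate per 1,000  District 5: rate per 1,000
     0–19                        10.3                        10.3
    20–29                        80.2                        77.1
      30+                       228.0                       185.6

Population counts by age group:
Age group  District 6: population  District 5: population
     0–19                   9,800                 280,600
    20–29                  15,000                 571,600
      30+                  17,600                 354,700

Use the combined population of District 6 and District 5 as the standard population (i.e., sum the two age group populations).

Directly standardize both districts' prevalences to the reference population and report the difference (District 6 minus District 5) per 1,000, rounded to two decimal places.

Combined standard total = 1,249,300; weights = 0.2325, 0.4695, 0.2980.
District 6: 0.2325×10.3 + 0.4695×80.2 + 0.2980×228.0 = 107.9972 per 1,000.
District 5: 0.2325×10.3 + 0.4695×77.1 + 0.2980×185.6 = 93.9061 per 1,000.
Difference = 107.9972 − 93.9061 = 14.0911.

14.09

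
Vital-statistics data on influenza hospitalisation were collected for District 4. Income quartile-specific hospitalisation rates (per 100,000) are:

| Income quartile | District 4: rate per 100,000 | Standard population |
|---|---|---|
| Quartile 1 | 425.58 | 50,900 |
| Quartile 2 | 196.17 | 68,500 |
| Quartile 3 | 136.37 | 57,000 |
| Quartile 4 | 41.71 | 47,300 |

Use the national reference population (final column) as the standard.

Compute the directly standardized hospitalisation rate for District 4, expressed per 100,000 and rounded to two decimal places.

200.47

Standard total = 223,700; weights = 0.2275, 0.3062, 0.2548, 0.2114.
Standardized rate: 0.2275×425.58 + 0.3062×196.17 + 0.2548×136.37 + 0.2114×41.71 = 200.4722 per 100,000.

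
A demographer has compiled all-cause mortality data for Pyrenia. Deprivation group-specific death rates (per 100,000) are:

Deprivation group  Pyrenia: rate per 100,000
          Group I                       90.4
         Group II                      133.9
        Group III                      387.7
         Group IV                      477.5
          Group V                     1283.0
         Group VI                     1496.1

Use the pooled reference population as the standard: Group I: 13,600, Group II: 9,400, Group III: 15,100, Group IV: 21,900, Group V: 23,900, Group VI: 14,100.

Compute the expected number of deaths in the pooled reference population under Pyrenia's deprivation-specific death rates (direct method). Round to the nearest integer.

Expected deaths = Σ (standard pop × deprivation-specific rate ÷ 100,000)
= 13,600×90.4/100,000 + 9,400×133.9/100,000 + 15,100×387.7/100,000 + 21,900×477.5/100,000 + 23,900×1283.0/100,000 + 14,100×1496.1/100,000
= 12.29 + 12.59 + 58.54 + 104.57 + 306.64 + 210.95 = 705.58.

706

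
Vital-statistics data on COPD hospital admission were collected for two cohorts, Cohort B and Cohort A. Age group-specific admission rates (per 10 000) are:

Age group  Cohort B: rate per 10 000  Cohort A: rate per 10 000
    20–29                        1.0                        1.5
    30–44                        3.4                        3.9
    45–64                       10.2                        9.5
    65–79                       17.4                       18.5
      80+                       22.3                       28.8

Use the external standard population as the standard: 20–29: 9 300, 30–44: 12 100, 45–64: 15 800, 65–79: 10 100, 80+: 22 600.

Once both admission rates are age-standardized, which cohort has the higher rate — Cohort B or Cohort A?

Cohort A

Standard total = 69 900; weights = 0.1330, 0.1731, 0.2260, 0.1445, 0.3233.
Cohort B: 0.1330×1.0 + 0.1731×3.4 + 0.2260×10.2 + 0.1445×17.4 + 0.3233×22.3 = 12.7514 per 10 000.
Cohort A: 0.1330×1.5 + 0.1731×3.9 + 0.2260×9.5 + 0.1445×18.5 + 0.3233×28.8 = 15.0067 per 10 000.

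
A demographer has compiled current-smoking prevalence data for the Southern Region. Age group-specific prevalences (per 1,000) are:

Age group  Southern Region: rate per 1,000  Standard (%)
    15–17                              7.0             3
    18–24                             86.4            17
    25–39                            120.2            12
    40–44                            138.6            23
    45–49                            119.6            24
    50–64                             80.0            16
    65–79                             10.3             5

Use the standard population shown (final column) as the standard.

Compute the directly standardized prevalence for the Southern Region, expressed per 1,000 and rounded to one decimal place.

Standard weights: 0.03, 0.17, 0.12, 0.23, 0.24, 0.16, 0.05.
Standardized rate: 0.0300×7.0 + 0.1700×86.4 + 0.1200×120.2 + 0.2300×138.6 + 0.2400×119.6 + 0.1600×80.0 + 0.0500×10.3 = 103.2190 per 1,000.

103.2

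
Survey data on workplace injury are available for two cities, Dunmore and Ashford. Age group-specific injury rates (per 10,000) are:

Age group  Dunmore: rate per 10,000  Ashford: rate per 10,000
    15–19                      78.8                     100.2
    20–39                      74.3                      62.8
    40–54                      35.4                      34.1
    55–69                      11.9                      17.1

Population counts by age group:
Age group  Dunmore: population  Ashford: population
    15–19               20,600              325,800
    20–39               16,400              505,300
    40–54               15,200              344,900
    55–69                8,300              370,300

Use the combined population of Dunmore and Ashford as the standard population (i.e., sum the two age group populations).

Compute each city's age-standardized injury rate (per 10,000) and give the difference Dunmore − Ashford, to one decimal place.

-1.8

Combined standard total = 1,606,800; weights = 0.2156, 0.3247, 0.2241, 0.2356.
Dunmore: 0.2156×78.8 + 0.3247×74.3 + 0.2241×35.4 + 0.2356×11.9 = 51.8493 per 10,000.
Ashford: 0.2156×100.2 + 0.3247×62.8 + 0.2241×34.1 + 0.2356×17.1 = 53.6629 per 10,000.
Difference = 51.8493 − 53.6629 = -1.8135.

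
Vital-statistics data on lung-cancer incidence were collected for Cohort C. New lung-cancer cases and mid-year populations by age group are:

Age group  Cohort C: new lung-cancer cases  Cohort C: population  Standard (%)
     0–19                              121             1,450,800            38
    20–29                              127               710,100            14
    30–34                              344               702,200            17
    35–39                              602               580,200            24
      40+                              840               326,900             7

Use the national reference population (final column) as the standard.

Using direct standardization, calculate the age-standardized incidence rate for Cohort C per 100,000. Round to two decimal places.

56.89

Age-specific rates per 100,000 for Cohort C: 8.34, 17.88, 48.99, 103.76, 256.96.
Standard weights: 0.38, 0.14, 0.17, 0.24, 0.07.
Standardized rate: 0.3800×8.34 + 0.1400×17.88 + 0.1700×48.99 + 0.2400×103.76 + 0.0700×256.96 = 56.8902 per 100,000.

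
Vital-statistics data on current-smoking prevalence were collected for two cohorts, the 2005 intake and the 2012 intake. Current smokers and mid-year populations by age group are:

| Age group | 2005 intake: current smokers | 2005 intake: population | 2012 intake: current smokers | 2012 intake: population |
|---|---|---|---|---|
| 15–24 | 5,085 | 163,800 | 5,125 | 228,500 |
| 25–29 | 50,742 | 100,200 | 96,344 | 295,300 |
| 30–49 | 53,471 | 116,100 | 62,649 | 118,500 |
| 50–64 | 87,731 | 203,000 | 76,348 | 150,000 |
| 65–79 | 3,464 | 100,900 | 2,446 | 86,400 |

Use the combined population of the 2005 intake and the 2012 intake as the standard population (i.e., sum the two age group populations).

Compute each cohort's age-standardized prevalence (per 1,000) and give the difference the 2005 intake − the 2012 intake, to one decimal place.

20.9

Age-specific rates per 1,000 for the 2005 intake: 31.044, 506.407, 460.560, 432.172, 34.331.
For the 2012 intake: 22.429, 326.258, 528.684, 508.987, 28.310.
Combined standard total = 1,562,700; weights = 0.2510, 0.2531, 0.1501, 0.2259, 0.1199.
The 2005 intake: 0.2510×31.044 + 0.2531×506.407 + 0.1501×460.560 + 0.2259×432.172 + 0.1199×34.331 = 306.8388 per 1,000.
The 2012 intake: 0.2510×22.429 + 0.2531×326.258 + 0.1501×528.684 + 0.2259×508.987 + 0.1199×28.310 = 285.9396 per 1,000.
Difference = 306.8388 − 285.9396 = 20.8992.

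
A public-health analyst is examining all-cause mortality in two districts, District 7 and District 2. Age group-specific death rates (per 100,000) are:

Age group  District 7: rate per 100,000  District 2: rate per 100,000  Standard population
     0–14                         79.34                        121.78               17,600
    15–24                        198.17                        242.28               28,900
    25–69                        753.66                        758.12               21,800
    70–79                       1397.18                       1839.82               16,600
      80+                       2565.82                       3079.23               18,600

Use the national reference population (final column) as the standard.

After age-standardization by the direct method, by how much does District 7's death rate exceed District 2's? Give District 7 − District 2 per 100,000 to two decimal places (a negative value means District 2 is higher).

-183.73

Standard total = 103,500; weights = 0.1700, 0.2792, 0.2106, 0.1604, 0.1797.
District 7: 0.1700×79.34 + 0.2792×198.17 + 0.2106×753.66 + 0.1604×1397.18 + 0.1797×2565.82 = 912.7606 per 100,000.
District 2: 0.1700×121.78 + 0.2792×242.28 + 0.2106×758.12 + 0.1604×1839.82 + 0.1797×3079.23 = 1096.4920 per 100,000.
Difference = 912.7606 − 1096.4920 = -183.7314.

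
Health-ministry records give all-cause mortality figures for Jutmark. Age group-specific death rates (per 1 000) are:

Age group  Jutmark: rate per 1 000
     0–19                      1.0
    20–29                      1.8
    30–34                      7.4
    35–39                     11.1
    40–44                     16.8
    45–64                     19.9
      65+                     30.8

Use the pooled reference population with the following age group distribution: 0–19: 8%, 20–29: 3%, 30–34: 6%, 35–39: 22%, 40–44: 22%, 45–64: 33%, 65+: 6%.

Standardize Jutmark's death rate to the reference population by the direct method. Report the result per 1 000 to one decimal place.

Standard weights: 0.08, 0.03, 0.06, 0.22, 0.22, 0.33, 0.06.
Standardized rate: 0.0800×1.0 + 0.0300×1.8 + 0.0600×7.4 + 0.2200×11.1 + 0.2200×16.8 + 0.3300×19.9 + 0.0600×30.8 = 15.1310 per 1 000.

15.1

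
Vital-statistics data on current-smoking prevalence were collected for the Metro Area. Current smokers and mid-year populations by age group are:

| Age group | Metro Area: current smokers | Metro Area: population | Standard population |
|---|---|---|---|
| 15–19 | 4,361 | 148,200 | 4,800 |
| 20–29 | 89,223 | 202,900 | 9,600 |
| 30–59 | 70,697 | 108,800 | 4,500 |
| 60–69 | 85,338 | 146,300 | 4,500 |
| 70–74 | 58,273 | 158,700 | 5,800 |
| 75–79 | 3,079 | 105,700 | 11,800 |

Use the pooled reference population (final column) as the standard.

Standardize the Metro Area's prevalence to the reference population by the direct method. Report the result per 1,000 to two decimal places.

Age-specific rates per 1,000 for the Metro Area: 29.426, 439.739, 649.789, 583.308, 367.190, 29.130.
Standard total = 41,000; weights = 0.1171, 0.2341, 0.1098, 0.1098, 0.1415, 0.2878.
Standardized rate: 0.1171×29.426 + 0.2341×439.739 + 0.1098×649.789 + 0.1098×583.308 + 0.1415×367.190 + 0.2878×29.130 = 302.0757 per 1,000.

302.08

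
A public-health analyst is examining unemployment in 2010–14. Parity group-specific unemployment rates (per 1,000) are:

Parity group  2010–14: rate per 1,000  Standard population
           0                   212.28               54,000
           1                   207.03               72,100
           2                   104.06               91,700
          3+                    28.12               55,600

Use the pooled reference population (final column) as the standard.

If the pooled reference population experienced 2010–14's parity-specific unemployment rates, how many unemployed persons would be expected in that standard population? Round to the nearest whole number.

37496

Expected unemployed persons = Σ (standard pop × parity-specific rate ÷ 1,000)
= 54,000×212.28/1,000 + 72,100×207.03/1,000 + 91,700×104.06/1,000 + 55,600×28.12/1,000
= 11463.12 + 14926.86 + 9542.30 + 1563.47 = 37495.76.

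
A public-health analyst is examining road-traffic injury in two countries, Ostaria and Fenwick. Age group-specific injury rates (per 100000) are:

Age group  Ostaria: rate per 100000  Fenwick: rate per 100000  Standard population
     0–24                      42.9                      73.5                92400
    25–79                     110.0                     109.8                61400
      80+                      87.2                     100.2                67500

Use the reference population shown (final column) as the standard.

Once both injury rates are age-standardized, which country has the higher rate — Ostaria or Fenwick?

Standard total = 221300; weights = 0.4175, 0.2775, 0.3050.
Ostaria: 0.4175×42.9 + 0.2775×110.0 + 0.3050×87.2 = 75.0292 per 100000.
Fenwick: 0.4175×73.5 + 0.2775×109.8 + 0.3050×100.2 = 91.7154 per 100000.

Fenwick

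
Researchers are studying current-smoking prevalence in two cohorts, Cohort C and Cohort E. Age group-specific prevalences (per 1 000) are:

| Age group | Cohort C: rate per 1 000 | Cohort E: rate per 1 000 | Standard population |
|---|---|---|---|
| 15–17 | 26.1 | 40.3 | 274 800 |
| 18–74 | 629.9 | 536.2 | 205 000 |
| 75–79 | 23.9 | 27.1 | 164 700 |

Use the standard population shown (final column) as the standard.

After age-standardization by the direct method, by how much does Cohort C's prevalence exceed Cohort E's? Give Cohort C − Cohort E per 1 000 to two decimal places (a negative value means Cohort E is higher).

22.93

Standard total = 644 500; weights = 0.4264, 0.3181, 0.2555.
Cohort C: 0.4264×26.1 + 0.3181×629.9 + 0.2555×23.9 = 217.5921 per 1 000.
Cohort E: 0.4264×40.3 + 0.3181×536.2 + 0.2555×27.1 = 194.6607 per 1 000.
Difference = 217.5921 − 194.6607 = 22.9314.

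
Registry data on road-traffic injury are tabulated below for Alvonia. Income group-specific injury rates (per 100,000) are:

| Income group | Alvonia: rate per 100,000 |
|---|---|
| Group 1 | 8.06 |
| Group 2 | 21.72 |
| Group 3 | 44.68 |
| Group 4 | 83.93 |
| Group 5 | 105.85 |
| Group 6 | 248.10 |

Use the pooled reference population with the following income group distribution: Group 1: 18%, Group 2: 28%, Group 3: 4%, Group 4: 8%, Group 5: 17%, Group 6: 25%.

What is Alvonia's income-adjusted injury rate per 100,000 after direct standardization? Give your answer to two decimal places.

Standard weights: 0.18, 0.28, 0.04, 0.08, 0.17, 0.25.
Standardized rate: 0.1800×8.06 + 0.2800×21.72 + 0.0400×44.68 + 0.0800×83.93 + 0.1700×105.85 + 0.2500×248.10 = 96.0535 per 100,000.

96.05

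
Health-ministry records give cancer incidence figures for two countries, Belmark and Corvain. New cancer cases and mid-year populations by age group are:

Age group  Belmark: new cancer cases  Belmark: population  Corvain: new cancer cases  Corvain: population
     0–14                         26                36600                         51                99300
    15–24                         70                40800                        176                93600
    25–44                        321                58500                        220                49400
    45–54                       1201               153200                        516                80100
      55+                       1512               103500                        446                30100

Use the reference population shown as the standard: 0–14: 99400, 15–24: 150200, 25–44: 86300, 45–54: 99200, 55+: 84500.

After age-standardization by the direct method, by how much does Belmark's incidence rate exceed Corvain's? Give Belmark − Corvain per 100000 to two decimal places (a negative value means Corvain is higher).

Age-specific rates per 100000 for Belmark: 71.04, 171.57, 548.72, 783.94, 1460.87.
For Corvain: 51.36, 188.03, 445.34, 644.19, 1481.73.
Standard total = 519600; weights = 0.1913, 0.2891, 0.1661, 0.1909, 0.1626.
Belmark: 0.1913×71.04 + 0.2891×171.57 + 0.1661×548.72 + 0.1909×783.94 + 0.1626×1460.87 = 541.5623 per 100000.
Corvain: 0.1913×51.36 + 0.2891×188.03 + 0.1661×445.34 + 0.1909×644.19 + 0.1626×1481.73 = 502.1000 per 100000.
Difference = 541.5623 − 502.1000 = 39.4622.

39.46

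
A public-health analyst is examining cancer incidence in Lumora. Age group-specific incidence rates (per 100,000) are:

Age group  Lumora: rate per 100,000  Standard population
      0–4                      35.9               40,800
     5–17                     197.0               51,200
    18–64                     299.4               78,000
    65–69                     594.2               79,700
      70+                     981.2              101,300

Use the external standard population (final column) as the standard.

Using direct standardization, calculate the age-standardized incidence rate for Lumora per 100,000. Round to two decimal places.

Standard total = 351,000; weights = 0.1162, 0.1459, 0.2222, 0.2271, 0.2886.
Standardized rate: 0.1162×35.9 + 0.1459×197.0 + 0.2222×299.4 + 0.2271×594.2 + 0.2886×981.2 = 517.5431 per 100,000.

517.54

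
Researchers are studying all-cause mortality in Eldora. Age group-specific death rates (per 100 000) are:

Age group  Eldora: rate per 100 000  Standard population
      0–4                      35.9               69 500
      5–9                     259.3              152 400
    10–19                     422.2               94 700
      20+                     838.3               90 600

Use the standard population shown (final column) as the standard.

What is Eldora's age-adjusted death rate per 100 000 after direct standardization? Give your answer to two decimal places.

387.88

Standard total = 407 200; weights = 0.1707, 0.3743, 0.2326, 0.2225.
Standardized rate: 0.1707×35.9 + 0.3743×259.3 + 0.2326×422.2 + 0.2225×838.3 = 387.8799 per 100 000.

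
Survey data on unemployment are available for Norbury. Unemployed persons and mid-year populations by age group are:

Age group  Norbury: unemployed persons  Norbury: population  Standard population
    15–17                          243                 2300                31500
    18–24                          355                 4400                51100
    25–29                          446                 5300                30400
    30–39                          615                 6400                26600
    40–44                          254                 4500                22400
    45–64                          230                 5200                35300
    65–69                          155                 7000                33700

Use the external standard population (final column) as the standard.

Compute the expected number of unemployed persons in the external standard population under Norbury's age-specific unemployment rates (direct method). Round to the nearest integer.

16137

Age-specific rates per 1000 for Norbury: 105.652, 80.682, 84.151, 96.094, 56.444, 44.231, 22.143.
Expected unemployed persons = Σ (standard pop × age-specific rate ÷ 1000)
= 31500×105.652/1000 + 51100×80.682/1000 + 30400×84.151/1000 + 26600×96.094/1000 + 22400×56.444/1000 + 35300×44.231/1000 + 33700×22.143/1000
= 3328.04 + 4122.84 + 2558.19 + 2556.09 + 1264.36 + 1561.35 + 746.21 = 16137.08.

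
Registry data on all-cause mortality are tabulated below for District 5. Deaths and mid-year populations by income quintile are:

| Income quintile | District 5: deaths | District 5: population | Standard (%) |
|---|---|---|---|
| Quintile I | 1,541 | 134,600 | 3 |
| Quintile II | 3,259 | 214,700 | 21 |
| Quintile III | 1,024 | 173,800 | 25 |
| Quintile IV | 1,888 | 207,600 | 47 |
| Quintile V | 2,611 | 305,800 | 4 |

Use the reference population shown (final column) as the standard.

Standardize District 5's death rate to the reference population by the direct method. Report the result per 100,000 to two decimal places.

962.00

Income-specific rates per 100,000 for District 5: 1144.87, 1517.93, 589.18, 909.44, 853.83.
Standard weights: 0.03, 0.21, 0.25, 0.47, 0.04.
Standardized rate: 0.0300×1144.87 + 0.2100×1517.93 + 0.2500×589.18 + 0.4700×909.44 + 0.0400×853.83 = 961.9981 per 100,000.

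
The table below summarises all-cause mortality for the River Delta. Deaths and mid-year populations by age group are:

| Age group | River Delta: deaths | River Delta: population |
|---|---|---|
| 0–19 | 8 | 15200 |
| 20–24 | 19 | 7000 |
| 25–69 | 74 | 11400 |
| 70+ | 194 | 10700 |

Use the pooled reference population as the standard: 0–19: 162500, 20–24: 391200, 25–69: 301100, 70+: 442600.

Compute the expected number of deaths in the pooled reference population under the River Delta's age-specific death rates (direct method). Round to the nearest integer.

11127

Age-specific rates per 1000 for the River Delta: 0.526, 2.714, 6.491, 18.131.
Expected deaths = Σ (standard pop × age-specific rate ÷ 1000)
= 162500×0.526/1000 + 391200×2.714/1000 + 301100×6.491/1000 + 442600×18.131/1000
= 85.53 + 1061.83 + 1954.51 + 8024.71 = 11126.57.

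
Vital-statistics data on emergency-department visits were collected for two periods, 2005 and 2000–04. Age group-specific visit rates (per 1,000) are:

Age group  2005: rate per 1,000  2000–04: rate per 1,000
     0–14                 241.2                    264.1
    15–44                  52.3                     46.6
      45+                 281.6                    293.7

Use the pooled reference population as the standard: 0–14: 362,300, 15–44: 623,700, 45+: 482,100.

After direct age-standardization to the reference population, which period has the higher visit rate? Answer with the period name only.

Standard total = 1,468,100; weights = 0.2468, 0.4248, 0.3284.
2005: 0.2468×241.2 + 0.4248×52.3 + 0.3284×281.6 = 174.2154 per 1,000.
2000–04: 0.2468×264.1 + 0.4248×46.6 + 0.3284×293.7 = 181.4186 per 1,000.

2000–04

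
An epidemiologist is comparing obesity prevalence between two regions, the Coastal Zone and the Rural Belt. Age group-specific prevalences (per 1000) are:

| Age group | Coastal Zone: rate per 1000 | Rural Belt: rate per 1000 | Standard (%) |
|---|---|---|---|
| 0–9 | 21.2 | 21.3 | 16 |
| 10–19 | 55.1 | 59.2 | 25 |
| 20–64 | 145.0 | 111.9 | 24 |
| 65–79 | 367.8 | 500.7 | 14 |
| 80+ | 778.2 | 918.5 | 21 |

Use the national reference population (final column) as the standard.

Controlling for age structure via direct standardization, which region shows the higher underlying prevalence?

Standard weights: 0.16, 0.25, 0.24, 0.14, 0.21.
The Coastal Zone: 0.1600×21.2 + 0.2500×55.1 + 0.2400×145.0 + 0.1400×367.8 + 0.2100×778.2 = 266.8810 per 1000.
The Rural Belt: 0.1600×21.3 + 0.2500×59.2 + 0.2400×111.9 + 0.1400×500.7 + 0.2100×918.5 = 308.0470 per 1000.

Rural Belt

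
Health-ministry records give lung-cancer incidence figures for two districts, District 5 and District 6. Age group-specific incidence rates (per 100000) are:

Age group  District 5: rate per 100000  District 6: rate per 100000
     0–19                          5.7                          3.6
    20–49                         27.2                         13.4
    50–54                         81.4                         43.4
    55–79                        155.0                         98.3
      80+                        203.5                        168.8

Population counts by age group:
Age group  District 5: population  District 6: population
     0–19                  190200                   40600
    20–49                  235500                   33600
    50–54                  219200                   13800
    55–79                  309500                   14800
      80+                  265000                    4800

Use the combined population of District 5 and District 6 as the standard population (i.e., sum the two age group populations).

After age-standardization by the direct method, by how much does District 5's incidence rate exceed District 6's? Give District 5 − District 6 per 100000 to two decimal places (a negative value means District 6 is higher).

30.75

Combined standard total = 1327000; weights = 0.1739, 0.2028, 0.1756, 0.2444, 0.2033.
District 5: 0.1739×5.7 + 0.2028×27.2 + 0.1756×81.4 + 0.2444×155.0 + 0.2033×203.5 = 100.0543 per 100000.
District 6: 0.1739×3.6 + 0.2028×13.4 + 0.1756×43.4 + 0.2444×98.3 + 0.2033×168.8 = 69.3067 per 100000.
Difference = 100.0543 − 69.3067 = 30.7476.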